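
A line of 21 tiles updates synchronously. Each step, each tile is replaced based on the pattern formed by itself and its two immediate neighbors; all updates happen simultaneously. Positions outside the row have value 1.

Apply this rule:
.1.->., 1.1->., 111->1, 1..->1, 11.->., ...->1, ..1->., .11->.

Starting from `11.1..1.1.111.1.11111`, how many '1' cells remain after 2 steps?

1...1......1.....1111
.11..11111..1111..111
count of 1: 14

14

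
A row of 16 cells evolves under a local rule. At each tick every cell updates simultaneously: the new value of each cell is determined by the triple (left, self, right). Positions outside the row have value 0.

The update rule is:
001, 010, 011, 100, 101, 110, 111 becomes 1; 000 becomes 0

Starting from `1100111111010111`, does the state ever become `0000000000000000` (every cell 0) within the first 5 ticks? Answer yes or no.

no

1111111111111111
1111111111111111  (fixed point — unchanged through tick 5)
tick 5 is 1111111111111111, still not uniform 0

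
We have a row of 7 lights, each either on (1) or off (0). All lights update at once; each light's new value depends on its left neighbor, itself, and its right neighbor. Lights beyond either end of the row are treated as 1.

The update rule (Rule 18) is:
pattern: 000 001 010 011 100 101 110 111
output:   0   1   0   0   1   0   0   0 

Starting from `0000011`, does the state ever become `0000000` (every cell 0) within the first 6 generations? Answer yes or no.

1000100
0101011
0000000
all cells are 0 at generation 3

yes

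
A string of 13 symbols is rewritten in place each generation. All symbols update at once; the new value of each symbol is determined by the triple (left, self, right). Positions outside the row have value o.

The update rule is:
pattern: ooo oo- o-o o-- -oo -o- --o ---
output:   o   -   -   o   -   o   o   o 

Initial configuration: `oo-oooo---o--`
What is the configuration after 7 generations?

o---oo-oooooo
-ooo----ooooo
--o-oooo-oooo
ooo--oo---ooo
oo-oo--ooo-oo
o----oo-o---o
-oooo---oooo-

-oooo---oooo-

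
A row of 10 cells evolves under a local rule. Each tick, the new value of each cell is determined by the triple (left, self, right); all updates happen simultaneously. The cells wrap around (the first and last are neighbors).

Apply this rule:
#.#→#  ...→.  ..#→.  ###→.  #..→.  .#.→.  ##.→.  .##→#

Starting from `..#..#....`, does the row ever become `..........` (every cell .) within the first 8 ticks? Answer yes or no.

yes

..........
all cells are . at tick 1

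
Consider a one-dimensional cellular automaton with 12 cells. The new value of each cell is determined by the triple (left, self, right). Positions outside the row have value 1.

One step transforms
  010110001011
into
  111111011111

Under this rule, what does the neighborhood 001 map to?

At position 7 the neighborhood is 001; the next row has 1 there.

1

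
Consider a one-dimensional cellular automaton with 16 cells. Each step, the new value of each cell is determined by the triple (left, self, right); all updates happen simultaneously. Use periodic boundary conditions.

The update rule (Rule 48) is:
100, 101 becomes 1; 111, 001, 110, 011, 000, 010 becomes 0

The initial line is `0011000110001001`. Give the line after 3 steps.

0010001000010001

step 1: 1000100001000100
step 2: 0100010000100010
step 3: 0010001000010001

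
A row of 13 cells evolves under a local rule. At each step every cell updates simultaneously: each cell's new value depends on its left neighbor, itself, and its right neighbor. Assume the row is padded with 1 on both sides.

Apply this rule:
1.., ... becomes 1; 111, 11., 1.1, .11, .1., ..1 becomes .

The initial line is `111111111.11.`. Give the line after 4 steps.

111111111111.

step 1: .............
step 2: 111111111111.
step 3: .............  (repeats step 1; period 2)
step 4: 111111111111.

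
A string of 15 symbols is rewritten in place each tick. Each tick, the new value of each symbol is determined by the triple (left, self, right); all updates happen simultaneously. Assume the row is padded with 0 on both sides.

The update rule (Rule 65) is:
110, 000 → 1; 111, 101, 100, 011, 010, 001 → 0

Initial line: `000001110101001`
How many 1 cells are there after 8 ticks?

111100010000000
000101000111111
110000010000001
010111000111100
000001010000101
111100000110000
000101110010111
110000010000001
count of 1: 4

4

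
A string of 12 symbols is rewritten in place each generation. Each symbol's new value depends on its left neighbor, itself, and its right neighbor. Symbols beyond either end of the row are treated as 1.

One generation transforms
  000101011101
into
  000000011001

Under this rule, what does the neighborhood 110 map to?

At position 9 the neighborhood is 110; the next row has 0 there.

0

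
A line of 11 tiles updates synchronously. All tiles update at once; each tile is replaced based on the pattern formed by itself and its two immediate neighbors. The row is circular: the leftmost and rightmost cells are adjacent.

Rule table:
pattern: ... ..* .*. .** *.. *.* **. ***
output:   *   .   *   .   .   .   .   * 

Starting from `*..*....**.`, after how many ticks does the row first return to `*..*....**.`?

tick 1: *..*.**....
tick 2: *..*....**.

2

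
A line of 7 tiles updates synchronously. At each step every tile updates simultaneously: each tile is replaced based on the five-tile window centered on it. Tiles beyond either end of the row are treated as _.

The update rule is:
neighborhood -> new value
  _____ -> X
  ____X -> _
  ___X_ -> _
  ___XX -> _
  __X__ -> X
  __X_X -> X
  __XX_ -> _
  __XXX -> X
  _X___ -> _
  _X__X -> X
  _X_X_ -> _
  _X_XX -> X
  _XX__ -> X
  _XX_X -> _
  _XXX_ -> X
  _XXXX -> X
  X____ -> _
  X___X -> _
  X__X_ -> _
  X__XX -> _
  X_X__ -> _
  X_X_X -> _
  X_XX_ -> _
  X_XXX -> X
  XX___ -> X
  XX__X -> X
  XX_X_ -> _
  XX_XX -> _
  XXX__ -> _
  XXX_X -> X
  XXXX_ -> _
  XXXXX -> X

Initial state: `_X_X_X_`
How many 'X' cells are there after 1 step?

_X_____
count of X: 1

1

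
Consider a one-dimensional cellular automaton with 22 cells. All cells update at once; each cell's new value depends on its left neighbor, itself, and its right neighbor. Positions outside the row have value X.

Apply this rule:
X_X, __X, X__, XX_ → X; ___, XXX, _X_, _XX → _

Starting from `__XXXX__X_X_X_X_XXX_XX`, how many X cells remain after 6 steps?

XX___XXX_X_X_X_X__XX__
_XX_X__XX_X_X_X_XX_XXX
X_XX_XX_XX_X_X_X_XX___
XX_XX_XX_XX_X_X_X_XX_X
_XX_XX_XX_XX_X_X_X_XX_
X_XX_XX_XX_XX_X_X_X_XX
count of X: 14

14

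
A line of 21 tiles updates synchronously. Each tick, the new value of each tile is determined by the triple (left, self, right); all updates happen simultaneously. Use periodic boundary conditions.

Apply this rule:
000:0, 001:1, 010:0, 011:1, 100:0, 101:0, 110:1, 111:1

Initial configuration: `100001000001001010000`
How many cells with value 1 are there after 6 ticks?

4

000010000010010000001
000100000100100000010
001000001001000000100
010000010010000001000
100000100100000010000
000001001000000100001
count of 1: 4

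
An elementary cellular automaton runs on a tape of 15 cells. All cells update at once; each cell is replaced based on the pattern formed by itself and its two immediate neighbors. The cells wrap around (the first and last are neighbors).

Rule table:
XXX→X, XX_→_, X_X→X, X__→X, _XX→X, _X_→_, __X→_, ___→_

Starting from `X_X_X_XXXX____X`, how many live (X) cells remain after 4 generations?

_X_X_XXXX_X___X
X_X_XXXX_X_X___
_X_XXXX_X_X_X__
__XXXX_X_X_X_X_
count of X: 8

8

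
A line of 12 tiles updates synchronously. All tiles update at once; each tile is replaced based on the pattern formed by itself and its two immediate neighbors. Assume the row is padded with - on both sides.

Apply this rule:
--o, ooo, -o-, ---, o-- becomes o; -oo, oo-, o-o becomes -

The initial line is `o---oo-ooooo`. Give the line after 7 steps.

o-oooooo-oo-

oooo----ooo-
-oo-oooo-o-o
o----oo--o-o
ooooo--ooo-o
-ooo-oo-o--o
o-o-----oooo
o-oooooo-oo-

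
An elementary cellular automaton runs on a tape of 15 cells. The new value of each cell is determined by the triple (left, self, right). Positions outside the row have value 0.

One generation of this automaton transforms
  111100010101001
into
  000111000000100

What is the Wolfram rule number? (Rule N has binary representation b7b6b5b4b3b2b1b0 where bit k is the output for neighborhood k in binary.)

position 1: 111 → 0  (bit 7 = 0)
position 3: 110 → 1  (bit 6 = 1)
position 8: 101 → 0  (bit 5 = 0)
position 4: 100 → 1  (bit 4 = 1)
position 0: 011 → 0  (bit 3 = 0)
position 7: 010 → 0  (bit 2 = 0)
position 6: 001 → 0  (bit 1 = 0)
position 5: 000 → 1  (bit 0 = 1)
bits b7..b0 = 01010001 = 81

81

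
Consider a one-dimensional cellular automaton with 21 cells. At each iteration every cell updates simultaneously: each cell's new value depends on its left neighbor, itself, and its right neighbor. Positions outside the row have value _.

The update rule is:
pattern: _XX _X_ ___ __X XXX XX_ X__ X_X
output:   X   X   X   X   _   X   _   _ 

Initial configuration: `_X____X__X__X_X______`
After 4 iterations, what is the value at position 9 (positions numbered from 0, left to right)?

XX_XXXX_XX_XX_X_XXXXX
XX_X__X_XX_XX_X_X___X
XX_X_XX_XX_XX_X_X_XXX
XX_X_XX_XX_XX_X_X_X_X
position 9 holds X

X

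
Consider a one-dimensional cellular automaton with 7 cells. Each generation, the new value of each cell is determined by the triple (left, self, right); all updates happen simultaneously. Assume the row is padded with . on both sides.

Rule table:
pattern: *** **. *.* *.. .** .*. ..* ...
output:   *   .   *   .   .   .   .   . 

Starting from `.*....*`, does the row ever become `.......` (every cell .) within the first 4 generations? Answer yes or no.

generation 1: .......
all cells are . at generation 1

yes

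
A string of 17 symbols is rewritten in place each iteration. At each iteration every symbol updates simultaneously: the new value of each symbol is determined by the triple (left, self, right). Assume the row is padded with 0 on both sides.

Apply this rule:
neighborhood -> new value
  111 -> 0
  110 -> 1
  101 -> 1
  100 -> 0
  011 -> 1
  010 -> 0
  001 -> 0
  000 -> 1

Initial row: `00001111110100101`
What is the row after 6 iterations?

10001110100110000

11101000011000010
10110011011011000
01110011111111011
01010010000001111
00100000111101001
10001110100110000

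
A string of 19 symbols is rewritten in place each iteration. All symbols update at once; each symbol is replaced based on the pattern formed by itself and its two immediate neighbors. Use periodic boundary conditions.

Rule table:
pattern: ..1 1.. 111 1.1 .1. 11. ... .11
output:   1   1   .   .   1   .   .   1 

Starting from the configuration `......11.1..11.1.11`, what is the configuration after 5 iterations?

1....11..1111..1.1.
11..11.111...111.1.
1.111..1..1.11...1.
1.1..111111.1.1.11.
1.1111......1.1.1..

1.1111......1.1.1..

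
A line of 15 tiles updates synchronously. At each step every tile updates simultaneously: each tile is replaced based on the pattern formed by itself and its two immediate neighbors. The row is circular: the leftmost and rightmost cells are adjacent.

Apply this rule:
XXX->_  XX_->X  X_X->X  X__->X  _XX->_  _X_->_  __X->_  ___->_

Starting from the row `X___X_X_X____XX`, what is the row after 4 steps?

___XX___X_X_X__

XX___X_X_X_____
_XX___X_X_X____
__XX___X_X_X___
___XX___X_X_X__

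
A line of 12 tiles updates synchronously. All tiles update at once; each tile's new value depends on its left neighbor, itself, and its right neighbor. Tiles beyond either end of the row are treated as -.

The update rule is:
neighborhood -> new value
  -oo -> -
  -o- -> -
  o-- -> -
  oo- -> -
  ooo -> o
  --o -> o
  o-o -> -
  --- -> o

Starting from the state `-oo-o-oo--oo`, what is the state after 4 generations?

----ooo--o--

generation 1: o--------o--
generation 2: --ooooooo--o
generation 3: oo-ooooo--o-
generation 4: ----ooo--o--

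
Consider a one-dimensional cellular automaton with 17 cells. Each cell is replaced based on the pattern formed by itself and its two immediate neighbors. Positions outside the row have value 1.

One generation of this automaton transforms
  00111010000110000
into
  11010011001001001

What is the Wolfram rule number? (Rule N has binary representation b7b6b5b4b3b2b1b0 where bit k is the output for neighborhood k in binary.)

position 3: 111 → 1  (bit 7 = 1)
position 4: 110 → 0  (bit 6 = 0)
position 5: 101 → 0  (bit 5 = 0)
position 0: 100 → 1  (bit 4 = 1)
position 2: 011 → 0  (bit 3 = 0)
position 6: 010 → 1  (bit 2 = 1)
position 1: 001 → 1  (bit 1 = 1)
position 8: 000 → 0  (bit 0 = 0)
bits b7..b0 = 10010110 = 150

150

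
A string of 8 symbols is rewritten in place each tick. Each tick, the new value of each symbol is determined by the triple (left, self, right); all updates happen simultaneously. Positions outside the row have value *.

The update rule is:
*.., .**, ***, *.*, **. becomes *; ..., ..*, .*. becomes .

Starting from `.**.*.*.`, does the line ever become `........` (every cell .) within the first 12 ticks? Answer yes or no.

no

****.*.*
*****.**
********
********  (fixed point — unchanged through tick 12)
tick 12 is ********, still not uniform .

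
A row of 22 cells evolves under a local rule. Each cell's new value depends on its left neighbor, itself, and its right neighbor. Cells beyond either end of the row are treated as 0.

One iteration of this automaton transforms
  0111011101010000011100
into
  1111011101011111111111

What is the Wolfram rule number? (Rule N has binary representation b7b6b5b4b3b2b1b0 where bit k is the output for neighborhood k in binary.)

223

position 2: 111 → 1  (bit 7 = 1)
position 3: 110 → 1  (bit 6 = 1)
position 4: 101 → 0  (bit 5 = 0)
position 12: 100 → 1  (bit 4 = 1)
position 1: 011 → 1  (bit 3 = 1)
position 9: 010 → 1  (bit 2 = 1)
position 0: 001 → 1  (bit 1 = 1)
position 13: 000 → 1  (bit 0 = 1)
bits b7..b0 = 11011111 = 223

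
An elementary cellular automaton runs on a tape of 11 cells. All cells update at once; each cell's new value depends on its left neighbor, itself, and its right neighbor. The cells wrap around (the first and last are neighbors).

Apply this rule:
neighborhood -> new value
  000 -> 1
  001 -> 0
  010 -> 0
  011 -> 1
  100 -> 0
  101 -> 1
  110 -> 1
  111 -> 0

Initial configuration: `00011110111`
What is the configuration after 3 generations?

generation 1: 01010011101
generation 2: 10100010110
generation 3: 01001001111

01001001111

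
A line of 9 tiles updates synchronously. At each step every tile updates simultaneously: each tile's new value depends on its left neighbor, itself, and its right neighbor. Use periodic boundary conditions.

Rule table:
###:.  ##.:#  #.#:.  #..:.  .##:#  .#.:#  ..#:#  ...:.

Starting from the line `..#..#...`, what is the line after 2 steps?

###.##...

.##.##...
###.##...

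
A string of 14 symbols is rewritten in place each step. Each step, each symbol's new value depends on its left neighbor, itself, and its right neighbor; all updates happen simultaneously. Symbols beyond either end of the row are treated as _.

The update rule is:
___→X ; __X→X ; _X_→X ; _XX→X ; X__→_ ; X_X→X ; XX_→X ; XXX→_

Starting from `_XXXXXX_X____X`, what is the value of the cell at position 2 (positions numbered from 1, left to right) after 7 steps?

XX____XXX_XXXX
XX_XXXX_XXX__X
XXXX__XXX_X_XX
X__X_XX_XXXXXX
X_XXXXXXX____X
XXX_____X_XXXX
X_X_XXXXXXX__X
position 2 holds _

_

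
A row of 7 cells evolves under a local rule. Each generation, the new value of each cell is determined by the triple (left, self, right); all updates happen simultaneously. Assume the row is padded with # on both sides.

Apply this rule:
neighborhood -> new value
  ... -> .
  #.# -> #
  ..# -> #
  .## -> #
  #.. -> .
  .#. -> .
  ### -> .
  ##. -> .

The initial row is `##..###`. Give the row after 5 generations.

...##..
..##..#
.##..##
##..##.
...##.#

...##.#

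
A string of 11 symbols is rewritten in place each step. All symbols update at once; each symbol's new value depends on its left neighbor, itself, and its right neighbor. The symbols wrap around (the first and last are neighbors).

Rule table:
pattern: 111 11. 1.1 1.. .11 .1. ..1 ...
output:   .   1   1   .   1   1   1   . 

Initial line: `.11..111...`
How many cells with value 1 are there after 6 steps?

111.11.1...
1.111111..1
111....1.11
..1...1111.
.11..11..1.
111.111.11.
count of 1: 8

8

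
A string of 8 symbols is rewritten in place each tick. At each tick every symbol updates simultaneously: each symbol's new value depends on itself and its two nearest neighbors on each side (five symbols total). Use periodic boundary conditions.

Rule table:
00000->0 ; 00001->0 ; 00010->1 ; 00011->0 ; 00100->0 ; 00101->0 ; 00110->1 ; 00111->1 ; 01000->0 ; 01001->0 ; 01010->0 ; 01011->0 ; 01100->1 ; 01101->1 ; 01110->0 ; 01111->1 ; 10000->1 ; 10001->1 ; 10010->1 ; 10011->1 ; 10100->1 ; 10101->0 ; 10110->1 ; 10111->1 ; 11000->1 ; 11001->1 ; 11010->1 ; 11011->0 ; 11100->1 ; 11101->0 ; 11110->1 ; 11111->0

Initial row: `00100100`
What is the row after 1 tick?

01001001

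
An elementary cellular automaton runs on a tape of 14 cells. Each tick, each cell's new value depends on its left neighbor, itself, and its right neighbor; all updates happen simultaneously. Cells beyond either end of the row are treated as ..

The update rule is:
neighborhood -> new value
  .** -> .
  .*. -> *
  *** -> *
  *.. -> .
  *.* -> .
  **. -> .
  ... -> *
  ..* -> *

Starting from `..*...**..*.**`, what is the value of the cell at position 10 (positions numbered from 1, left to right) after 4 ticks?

tick 1: ***.**...**...
tick 2: .*.....**...**
tick 3: **.****...**..
tick 4: ....**..**...*
position 10 holds *

*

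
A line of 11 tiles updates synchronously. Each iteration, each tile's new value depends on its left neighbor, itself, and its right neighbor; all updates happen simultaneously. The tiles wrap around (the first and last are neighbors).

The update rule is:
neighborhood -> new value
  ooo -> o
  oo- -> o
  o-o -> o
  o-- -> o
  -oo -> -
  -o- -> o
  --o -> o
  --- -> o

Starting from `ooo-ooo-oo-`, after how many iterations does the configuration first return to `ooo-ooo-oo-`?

-ooo-ooo-oo
o-ooo-ooo-o
oo-ooo-ooo-
-oo-ooo-ooo
o-oo-ooo-oo
oo-oo-ooo-o
ooo-oo-ooo-
-ooo-oo-ooo
o-ooo-oo-oo
oo-ooo-oo-o
ooo-ooo-oo-

11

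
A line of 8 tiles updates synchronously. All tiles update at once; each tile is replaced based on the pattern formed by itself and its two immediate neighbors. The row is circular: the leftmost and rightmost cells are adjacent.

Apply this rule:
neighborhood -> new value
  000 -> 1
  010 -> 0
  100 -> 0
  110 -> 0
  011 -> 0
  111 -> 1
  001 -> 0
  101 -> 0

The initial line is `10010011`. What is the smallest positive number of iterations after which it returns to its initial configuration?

6

00000001
01111100
00111001
00010000
11000111
10010011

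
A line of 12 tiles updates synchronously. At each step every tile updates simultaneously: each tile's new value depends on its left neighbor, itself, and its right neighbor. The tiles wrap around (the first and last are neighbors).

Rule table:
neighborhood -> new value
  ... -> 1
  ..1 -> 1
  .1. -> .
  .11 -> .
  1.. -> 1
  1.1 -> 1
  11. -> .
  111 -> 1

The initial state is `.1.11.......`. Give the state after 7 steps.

step 1: 1.1..1111111
step 2: .1.11.111111
step 3: 1.1..1.1111.
step 4: .1.11.1.11.1
step 5: 1.1..1.1..1.
step 6: .1.11.1.11.1  (repeats step 4; period 2)
step 7: 1.1..1.1..1.

1.1..1.1..1.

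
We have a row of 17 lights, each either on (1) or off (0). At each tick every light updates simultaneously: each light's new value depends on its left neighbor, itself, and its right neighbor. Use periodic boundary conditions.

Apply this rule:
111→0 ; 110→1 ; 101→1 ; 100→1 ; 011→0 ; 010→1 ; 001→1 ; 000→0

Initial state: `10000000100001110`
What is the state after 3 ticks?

11000001110010011
01100010011111100
10110111100000110

10110111100000110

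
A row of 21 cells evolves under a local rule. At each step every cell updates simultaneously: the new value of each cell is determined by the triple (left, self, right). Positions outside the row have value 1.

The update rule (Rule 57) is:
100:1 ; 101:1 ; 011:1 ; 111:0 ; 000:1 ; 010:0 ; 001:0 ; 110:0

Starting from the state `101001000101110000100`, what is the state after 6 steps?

101010101010101010101

step 1: 010100110011001110010
step 2: 101010101010101001001
step 3: 010101010101010100101
step 4: 101010101010101010011
step 5: 010101010101010101010
step 6: 101010101010101010101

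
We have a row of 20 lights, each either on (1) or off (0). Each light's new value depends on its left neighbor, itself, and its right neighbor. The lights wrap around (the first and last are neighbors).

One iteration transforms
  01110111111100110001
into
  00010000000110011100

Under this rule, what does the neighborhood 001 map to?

0

At position 13 the neighborhood is 001; the next row has 0 there.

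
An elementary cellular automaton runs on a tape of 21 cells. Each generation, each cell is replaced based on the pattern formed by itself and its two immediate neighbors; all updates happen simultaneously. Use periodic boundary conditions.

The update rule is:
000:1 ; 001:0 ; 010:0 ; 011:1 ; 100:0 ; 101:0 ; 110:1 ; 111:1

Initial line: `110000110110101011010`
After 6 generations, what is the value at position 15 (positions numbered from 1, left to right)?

generation 1: 110110110110000011000
generation 2: 110110110110111011010
generation 3: 110110110110111011000
generation 4: 110110110110111011010  (repeats generation 2; period 2)
generation 6: 110110110110111011010
position 15 holds 1

1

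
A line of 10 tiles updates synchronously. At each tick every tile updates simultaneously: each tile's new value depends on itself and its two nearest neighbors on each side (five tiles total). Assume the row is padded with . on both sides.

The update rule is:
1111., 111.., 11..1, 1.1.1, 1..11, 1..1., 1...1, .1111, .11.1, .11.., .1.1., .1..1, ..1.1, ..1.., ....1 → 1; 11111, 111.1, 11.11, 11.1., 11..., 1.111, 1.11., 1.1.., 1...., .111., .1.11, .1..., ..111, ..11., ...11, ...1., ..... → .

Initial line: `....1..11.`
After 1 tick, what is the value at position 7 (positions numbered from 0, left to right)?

.

..1.111.1.
position 7 holds .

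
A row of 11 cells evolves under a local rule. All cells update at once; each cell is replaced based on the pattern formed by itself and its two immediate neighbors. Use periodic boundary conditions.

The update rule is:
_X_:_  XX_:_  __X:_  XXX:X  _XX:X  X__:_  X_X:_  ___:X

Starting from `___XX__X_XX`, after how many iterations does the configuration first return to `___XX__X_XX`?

_X_X_____X_
_____XXX___
XXXX_XX__XX
XXX__X___XX
XX_____X_XX
X__XXX___XX
___XX__X_XX

7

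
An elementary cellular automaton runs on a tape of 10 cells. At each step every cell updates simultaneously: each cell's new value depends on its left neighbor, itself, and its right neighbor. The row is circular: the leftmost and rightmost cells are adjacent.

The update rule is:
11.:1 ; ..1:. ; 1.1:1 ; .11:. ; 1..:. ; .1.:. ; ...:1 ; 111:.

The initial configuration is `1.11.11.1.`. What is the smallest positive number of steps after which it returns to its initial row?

10

.1.11.11.1
1.1.11.11.
.1.1.11.11
1.1.1.11.1
11.1.1.11.
.11.1.1.11
1.11.1.1.1
11.11.1.1.
.11.11.1.1
1.11.11.1.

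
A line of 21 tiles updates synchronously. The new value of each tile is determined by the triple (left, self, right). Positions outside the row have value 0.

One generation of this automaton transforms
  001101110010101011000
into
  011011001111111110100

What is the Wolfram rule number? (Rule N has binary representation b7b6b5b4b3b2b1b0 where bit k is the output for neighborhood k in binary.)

position 6: 111 → 0  (bit 7 = 0)
position 3: 110 → 0  (bit 6 = 0)
position 4: 101 → 1  (bit 5 = 1)
position 8: 100 → 1  (bit 4 = 1)
position 2: 011 → 1  (bit 3 = 1)
position 10: 010 → 1  (bit 2 = 1)
position 1: 001 → 1  (bit 1 = 1)
position 0: 000 → 0  (bit 0 = 0)
bits b7..b0 = 00111110 = 62

62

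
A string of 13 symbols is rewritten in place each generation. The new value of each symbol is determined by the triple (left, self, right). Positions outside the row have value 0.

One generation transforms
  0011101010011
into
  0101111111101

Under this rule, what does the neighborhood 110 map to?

1

At position 4 the neighborhood is 110; the next row has 1 there.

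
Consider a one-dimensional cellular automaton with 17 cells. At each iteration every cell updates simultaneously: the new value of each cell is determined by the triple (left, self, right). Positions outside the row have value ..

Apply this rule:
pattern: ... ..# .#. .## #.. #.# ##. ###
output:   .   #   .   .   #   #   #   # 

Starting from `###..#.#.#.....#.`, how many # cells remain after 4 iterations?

iteration 1: .####.#.#.#...#.#
iteration 2: #.####.#.#.#.#.#.
iteration 3: .#.####.#.#.#.#.#
iteration 4: #.#.####.#.#.#.#.
count of #: 10

10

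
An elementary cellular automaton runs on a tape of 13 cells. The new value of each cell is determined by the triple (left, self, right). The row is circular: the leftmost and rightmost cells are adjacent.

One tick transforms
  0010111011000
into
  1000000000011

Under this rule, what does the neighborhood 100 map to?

0

At position 10 the neighborhood is 100; the next row has 0 there.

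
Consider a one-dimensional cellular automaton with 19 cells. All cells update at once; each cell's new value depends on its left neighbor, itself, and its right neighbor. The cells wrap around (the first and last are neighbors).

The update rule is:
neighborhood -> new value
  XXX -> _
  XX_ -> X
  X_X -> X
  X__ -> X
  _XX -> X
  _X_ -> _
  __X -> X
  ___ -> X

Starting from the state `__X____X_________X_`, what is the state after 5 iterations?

iteration 1: XX_XXXX_XXXXXXXXX_X
iteration 2: _XXX__XXX_______XXX
iteration 3: XX_XXXX_XXXXXXXXX_X  (repeats iteration 1; period 2)
iteration 5: XX_XXXX_XXXXXXXXX_X

XX_XXXX_XXXXXXXXX_X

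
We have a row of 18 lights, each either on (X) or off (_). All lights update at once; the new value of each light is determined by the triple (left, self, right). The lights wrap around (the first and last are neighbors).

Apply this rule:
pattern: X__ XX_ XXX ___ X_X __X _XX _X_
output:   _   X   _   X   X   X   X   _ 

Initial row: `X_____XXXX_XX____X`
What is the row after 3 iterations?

iteration 1: X_XXXXX__XXXX_XXXX
iteration 2: XXX___X_XX__XXX___
iteration 3: X_X_XX_XXX_XX_X_XX

X_X_XX_XXX_XX_X_XX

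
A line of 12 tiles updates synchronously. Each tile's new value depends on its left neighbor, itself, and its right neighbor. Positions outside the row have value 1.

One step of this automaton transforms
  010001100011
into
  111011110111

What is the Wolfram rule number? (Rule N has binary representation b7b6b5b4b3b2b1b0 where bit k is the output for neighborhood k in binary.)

position 11: 111 → 1  (bit 7 = 1)
position 6: 110 → 1  (bit 6 = 1)
position 0: 101 → 1  (bit 5 = 1)
position 2: 100 → 1  (bit 4 = 1)
position 5: 011 → 1  (bit 3 = 1)
position 1: 010 → 1  (bit 2 = 1)
position 4: 001 → 1  (bit 1 = 1)
position 3: 000 → 0  (bit 0 = 0)
bits b7..b0 = 11111110 = 254

254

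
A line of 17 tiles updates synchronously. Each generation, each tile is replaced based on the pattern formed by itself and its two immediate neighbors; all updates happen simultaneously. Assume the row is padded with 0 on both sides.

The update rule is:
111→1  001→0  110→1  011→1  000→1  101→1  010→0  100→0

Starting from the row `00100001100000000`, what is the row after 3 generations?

10011111111111111

10001101101111111
00101111111111111
10011111111111111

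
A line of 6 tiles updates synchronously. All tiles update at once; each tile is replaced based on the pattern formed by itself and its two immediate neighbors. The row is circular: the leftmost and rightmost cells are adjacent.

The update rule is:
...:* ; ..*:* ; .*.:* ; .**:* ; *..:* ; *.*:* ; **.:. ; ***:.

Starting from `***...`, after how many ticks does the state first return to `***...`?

12

*..***
.***..
**..**
..***.
***..*
...***
****..
*...**
.****.
**...*
..****
***...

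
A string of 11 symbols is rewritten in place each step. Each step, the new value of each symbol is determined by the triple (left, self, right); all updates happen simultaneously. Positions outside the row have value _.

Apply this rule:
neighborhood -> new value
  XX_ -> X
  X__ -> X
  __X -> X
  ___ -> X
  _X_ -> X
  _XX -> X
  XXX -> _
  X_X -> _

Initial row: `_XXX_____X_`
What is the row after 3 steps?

step 1: XX_XXXXXXXX
step 2: XX_X______X
step 3: XX_XXXXXXXX

XX_XXXXXXXX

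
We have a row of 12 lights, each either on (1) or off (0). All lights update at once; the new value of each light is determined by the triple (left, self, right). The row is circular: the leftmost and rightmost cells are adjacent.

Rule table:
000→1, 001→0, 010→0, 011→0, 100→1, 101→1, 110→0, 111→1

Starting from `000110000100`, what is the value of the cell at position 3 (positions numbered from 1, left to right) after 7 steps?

110001110011
101100101001
010010010100
001001001011
100100100100
010010010010
001001001001
position 3 holds 1

1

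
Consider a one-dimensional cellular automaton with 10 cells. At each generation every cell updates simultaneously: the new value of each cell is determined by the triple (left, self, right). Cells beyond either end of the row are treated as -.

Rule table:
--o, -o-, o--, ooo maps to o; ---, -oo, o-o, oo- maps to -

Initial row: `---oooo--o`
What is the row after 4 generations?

ooooo-o-o-

generation 1: --o-oo-ooo
generation 2: -oo-----o-
generation 3: o--o---ooo
generation 4: ooooo-o-o-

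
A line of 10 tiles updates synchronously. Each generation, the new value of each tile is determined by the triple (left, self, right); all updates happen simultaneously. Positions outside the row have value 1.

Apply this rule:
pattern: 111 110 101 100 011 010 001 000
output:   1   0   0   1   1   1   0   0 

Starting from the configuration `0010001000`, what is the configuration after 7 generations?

1011001100
0010101010
1010101010
0010101010  (repeats generation 2; period 2)
generation 7: 1010101010

1010101010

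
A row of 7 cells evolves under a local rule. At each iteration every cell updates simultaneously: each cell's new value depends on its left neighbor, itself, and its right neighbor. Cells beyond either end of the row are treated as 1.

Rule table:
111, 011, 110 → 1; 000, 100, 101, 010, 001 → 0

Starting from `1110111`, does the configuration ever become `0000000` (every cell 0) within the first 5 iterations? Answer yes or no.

no

iteration 1: 1110111  (fixed point — unchanged through iteration 5)
iteration 5 is 1110111, still not uniform 0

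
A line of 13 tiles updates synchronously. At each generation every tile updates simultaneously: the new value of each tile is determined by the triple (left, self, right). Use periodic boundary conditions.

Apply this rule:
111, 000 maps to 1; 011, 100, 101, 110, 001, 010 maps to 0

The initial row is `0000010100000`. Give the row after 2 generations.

1110011100111

1111000001111
1110011100111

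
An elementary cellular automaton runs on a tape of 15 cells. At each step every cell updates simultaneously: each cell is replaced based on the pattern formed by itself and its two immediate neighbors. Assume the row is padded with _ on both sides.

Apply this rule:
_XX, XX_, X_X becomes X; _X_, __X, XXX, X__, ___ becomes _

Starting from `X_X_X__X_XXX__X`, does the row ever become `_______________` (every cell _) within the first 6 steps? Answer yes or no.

yes

_X_X____XX_X___
__X_____XXX____
________X_X____
_________X_____
_______________
all cells are _ at step 5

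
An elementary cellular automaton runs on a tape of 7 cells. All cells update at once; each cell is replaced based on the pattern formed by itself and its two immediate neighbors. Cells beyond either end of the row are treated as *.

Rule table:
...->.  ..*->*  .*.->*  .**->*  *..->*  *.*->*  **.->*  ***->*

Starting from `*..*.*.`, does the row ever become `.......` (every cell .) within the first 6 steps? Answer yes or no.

no

*******
*******  (fixed point — unchanged through step 6)
step 6 is *******, still not uniform .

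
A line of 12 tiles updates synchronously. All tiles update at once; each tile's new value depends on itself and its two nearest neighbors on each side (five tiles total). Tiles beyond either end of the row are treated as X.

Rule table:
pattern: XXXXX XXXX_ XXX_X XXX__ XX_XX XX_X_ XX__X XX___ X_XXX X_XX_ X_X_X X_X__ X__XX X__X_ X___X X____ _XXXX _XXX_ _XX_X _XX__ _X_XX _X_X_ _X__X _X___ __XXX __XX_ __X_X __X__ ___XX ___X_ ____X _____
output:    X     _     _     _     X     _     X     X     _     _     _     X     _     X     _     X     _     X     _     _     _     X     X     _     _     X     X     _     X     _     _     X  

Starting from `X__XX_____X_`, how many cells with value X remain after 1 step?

6

_X_X_XXX__X_
count of X: 6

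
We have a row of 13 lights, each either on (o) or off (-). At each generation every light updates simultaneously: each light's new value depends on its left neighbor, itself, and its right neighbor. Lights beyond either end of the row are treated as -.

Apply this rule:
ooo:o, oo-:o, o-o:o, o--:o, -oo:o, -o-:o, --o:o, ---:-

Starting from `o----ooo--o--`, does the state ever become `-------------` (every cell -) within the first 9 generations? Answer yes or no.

oo--oooooooo-
ooooooooooooo
ooooooooooooo  (fixed point — unchanged through generation 9)
generation 9 is ooooooooooooo, still not uniform -

no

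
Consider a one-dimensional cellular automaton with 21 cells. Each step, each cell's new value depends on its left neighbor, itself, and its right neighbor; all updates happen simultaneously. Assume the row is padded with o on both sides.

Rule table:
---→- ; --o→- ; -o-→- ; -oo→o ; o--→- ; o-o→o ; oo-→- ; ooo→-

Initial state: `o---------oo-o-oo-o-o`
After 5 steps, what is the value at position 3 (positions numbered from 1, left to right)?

step 1: ----------o-o-oo-o-oo
step 2: -----------o-oo-o-oo-
step 3: ------------oo-o-oo-o
step 4: ------------o-o-oo-oo
step 5: -------------o-oo-oo-
position 3 holds -

-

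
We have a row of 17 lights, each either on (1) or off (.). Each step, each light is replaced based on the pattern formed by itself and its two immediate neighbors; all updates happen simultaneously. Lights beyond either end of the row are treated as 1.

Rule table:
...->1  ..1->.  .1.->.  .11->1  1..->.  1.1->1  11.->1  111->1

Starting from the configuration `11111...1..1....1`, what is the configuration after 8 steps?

step 1: 11111.1......11.1
step 2: 111111..1111.1111
step 3: 111111..111111111
step 4: 111111..111111111  (fixed point — unchanged through step 8)

111111..111111111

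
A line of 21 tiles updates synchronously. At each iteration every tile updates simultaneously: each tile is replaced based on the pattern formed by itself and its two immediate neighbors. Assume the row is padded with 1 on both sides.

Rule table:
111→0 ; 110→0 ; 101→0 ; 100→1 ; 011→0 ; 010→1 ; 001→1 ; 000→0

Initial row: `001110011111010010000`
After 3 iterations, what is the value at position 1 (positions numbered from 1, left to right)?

1

iteration 1: 110001100000011111001
iteration 2: 001010010000100000110
iteration 3: 111011111001110001000
position 1 holds 1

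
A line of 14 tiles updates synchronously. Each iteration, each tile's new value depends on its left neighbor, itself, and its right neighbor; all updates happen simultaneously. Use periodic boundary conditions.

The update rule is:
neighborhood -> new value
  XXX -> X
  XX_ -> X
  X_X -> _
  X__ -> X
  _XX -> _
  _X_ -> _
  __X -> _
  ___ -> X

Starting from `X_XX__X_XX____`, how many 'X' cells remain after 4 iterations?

10

iteration 1: ___XX____XXXX_
iteration 2: XX__XXXX__XXXX
iteration 3: XXX__XXXX__XXX
iteration 4: XXXX__XXXX__XX
count of X: 10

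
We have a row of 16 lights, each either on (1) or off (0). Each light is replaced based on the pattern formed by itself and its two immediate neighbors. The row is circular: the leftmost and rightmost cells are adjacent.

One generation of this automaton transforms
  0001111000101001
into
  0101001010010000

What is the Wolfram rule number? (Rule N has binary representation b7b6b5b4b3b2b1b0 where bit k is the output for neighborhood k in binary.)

position 4: 111 → 0  (bit 7 = 0)
position 6: 110 → 1  (bit 6 = 1)
position 11: 101 → 1  (bit 5 = 1)
position 0: 100 → 0  (bit 4 = 0)
position 3: 011 → 1  (bit 3 = 1)
position 10: 010 → 0  (bit 2 = 0)
position 2: 001 → 0  (bit 1 = 0)
position 1: 000 → 1  (bit 0 = 1)
bits b7..b0 = 01101001 = 105

105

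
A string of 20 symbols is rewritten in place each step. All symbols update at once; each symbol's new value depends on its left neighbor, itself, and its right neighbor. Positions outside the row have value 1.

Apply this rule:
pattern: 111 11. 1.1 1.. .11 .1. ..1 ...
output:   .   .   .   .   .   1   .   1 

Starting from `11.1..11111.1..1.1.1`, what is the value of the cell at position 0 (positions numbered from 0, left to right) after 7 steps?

.

...1........1..1.1..
.1.1.111111.1..1.1..
.1.1........1..1.1..
.1.1.111111.1..1.1..  (repeats step 2; period 2)
step 7: .1.1........1..1.1..
position 0 holds .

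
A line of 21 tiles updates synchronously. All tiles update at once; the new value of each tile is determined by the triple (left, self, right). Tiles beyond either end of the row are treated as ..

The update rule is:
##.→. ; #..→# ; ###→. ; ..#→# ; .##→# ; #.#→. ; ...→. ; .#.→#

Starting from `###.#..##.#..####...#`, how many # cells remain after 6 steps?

12

#...####..####...#.##
##.##...###...#.##.#.
#..#.#.##..#.##.#..##
####.#.#.###.#..####.
#....#.#.#...####...#
##..##.#.##.##...#.##
count of #: 12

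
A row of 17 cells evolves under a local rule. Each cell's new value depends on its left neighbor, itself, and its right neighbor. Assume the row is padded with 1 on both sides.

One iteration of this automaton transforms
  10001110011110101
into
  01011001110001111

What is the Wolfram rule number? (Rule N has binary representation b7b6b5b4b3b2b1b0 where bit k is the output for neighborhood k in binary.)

position 5: 111 → 0  (bit 7 = 0)
position 0: 110 → 0  (bit 6 = 0)
position 13: 101 → 1  (bit 5 = 1)
position 1: 100 → 1  (bit 4 = 1)
position 4: 011 → 1  (bit 3 = 1)
position 14: 010 → 1  (bit 2 = 1)
position 3: 001 → 1  (bit 1 = 1)
position 2: 000 → 0  (bit 0 = 0)
bits b7..b0 = 00111110 = 62

62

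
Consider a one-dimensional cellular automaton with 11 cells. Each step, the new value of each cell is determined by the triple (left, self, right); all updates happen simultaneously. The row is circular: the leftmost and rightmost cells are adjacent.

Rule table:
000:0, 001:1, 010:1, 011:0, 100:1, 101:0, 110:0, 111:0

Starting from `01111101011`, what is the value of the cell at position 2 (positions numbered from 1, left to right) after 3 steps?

0

00000001000
00000011100
00000100010
position 2 holds 0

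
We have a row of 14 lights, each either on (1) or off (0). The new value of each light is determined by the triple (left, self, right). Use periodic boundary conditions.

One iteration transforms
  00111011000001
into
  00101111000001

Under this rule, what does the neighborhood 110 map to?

1

At position 4 the neighborhood is 110; the next row has 1 there.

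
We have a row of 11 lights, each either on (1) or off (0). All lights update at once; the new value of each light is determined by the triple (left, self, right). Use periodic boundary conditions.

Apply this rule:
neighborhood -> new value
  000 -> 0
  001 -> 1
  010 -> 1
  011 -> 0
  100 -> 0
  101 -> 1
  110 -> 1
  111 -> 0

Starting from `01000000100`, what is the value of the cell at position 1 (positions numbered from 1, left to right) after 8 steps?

1

step 1: 11000001100
step 2: 01000010101
step 3: 11000111111
step 4: 01001000000
step 5: 11011000000
step 6: 01101000001
step 7: 10111000011
step 8: 11001000100
position 1 holds 1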